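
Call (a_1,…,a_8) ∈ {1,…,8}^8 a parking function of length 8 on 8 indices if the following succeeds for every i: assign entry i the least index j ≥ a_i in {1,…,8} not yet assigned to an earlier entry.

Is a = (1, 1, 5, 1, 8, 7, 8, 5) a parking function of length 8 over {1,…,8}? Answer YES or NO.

Order a: b = (1, 1, 1, 5, 5, 7, 8, 8).
  b_1=1 ≤ 1
  b_2=1 ≤ 2
  b_3=1 ≤ 3
  b_4=5 > 4
  fails at i=4 ⇒ NO

NO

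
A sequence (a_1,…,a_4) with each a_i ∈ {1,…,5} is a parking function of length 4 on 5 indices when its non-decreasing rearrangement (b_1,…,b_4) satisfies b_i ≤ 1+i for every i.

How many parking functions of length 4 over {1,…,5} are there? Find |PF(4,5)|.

432

Count = (5+1−4)·(5+1)^{4−1} = 2 · 216 = 432 (Pollak)
One tuple (2,4,1,3) → sorted (1,2,3,4): b_i ≤ 1+i ∀i, a PF.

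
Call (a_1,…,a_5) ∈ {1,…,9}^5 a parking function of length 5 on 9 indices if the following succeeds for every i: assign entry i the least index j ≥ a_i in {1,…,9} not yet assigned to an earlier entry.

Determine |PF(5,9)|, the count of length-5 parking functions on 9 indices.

50000

|PF(5,9)| = (10−5)·10^(5−1) = 5×10000 = 50000 (Pollak)
E.g. (3,7,1,7,8) → sorted (1,3,7,7,8): b_i ≤ 4+i ∀i, a PF.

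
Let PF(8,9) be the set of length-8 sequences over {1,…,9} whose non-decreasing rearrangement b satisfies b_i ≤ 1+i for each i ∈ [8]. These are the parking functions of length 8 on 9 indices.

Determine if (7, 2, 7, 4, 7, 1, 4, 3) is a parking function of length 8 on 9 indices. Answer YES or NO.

YES

Rearranged: b = (1, 2, 3, 4, 4, 7, 7, 7).
  b_1=1 ≤ 2
  b_2=2 ≤ 3
  b_3=3 ≤ 4
  b_4=4 ≤ 5
  b_5=4 ≤ 6
  b_6=7 ≤ 7
  b_7=7 ≤ 8
  b_8=7 ≤ 9
All bounds hold ⇒ YES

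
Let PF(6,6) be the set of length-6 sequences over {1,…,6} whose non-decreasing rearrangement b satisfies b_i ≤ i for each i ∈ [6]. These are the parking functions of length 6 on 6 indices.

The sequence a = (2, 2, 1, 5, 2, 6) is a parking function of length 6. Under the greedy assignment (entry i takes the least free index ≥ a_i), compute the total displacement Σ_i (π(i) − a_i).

3

Σπ(i) = 1+…+6 = 21; Σa = 2+2+1+5+2+6 = 18; disp = 21−18 = 3.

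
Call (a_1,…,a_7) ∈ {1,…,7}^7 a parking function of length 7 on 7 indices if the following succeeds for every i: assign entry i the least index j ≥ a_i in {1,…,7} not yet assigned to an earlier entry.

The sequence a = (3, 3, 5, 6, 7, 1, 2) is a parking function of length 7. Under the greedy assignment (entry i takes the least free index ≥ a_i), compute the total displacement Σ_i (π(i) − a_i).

Σπ(i) = 1+…+7 = 28; Σa = 3+3+5+6+7+1+2 = 27; disp = 28−27 = 1.

1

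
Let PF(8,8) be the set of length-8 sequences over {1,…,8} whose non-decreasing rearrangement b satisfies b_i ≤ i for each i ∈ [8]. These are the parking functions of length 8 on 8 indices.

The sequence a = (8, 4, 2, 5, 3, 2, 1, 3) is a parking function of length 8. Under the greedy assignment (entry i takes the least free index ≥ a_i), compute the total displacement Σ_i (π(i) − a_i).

8

Σπ = 36 ({1..8} each once); Σa = 8+4+2+5+3+2+1+3 = 28; disp = 36−28 = 8.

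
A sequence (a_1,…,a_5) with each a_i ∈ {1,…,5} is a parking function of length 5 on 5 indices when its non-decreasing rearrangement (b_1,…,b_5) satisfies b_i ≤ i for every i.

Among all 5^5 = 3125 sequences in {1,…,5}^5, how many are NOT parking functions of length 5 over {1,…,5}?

|PF(5,5)| = (6−5)·6^(5−1) = 1×1296 = 1296 (Pollak)
Check (4,5,5,1,4) → sorted (1,4,4,5,5): b_2=4>2, not a PF.
5^5 − 1296 = 3125 − 1296 = 1829

1829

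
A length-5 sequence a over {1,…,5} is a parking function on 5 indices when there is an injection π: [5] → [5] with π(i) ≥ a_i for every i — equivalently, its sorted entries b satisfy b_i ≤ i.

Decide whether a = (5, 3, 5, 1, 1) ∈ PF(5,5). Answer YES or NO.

Sorted: b = (1, 1, 3, 5, 5).
  b_1=1 ≤ 1
  b_2=1 ≤ 2
  b_3=3 ≤ 3
  b_4=5 > 4
  fails at i=4 ⇒ NO

NO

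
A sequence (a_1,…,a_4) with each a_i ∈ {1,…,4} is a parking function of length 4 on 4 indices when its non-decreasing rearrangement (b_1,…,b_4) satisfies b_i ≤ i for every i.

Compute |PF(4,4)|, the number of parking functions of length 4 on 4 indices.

|PF(4,4)| = 1·5^3 = 1 · 125 = 125 (Konheim–Weiss)
Check (1,2,3,3) → sorted (1,2,3,3): b_i ≤ i ∀i, a PF.

125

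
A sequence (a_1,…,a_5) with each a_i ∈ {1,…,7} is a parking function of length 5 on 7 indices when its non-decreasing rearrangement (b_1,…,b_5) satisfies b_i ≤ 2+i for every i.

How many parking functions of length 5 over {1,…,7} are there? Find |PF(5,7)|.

12288

#PF = (7+1−5)·(7+1)^{5−1} = 3·4096 = 12288 (Konheim–Weiss)
One tuple (3,7,4,4,6) → sorted (3,4,4,6,7): b_i ≤ 2+i ∀i, a PF.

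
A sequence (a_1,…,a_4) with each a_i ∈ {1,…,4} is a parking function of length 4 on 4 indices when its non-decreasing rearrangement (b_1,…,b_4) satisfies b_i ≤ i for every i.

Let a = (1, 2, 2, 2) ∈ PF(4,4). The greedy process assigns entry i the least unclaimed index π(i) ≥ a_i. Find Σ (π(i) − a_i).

3

Σπ = 4·5/2 = 10 (π permutes [4]); Σa = 1+2+2+2 = 7; disp = 10−7 = 3.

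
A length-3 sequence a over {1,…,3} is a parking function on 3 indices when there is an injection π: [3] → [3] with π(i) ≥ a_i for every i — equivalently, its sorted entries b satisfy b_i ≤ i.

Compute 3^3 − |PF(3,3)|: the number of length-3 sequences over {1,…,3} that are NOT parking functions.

|PF| = (4−3)·4^(3−1) = 1·16 = 16 [KW]
E.g. (2,3,2) → sorted (2,2,3): b_1=2>1, not a PF.
So 27 − 16 = 11 fail.

11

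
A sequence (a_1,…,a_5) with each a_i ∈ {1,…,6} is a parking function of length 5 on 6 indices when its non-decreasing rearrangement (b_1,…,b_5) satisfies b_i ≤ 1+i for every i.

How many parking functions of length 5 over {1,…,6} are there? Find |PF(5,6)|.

Count = (6+1−5)·(6+1)^{5−1} = 2×2401 = 4802 (Konheim–Weiss)
E.g. (1,5,2,3,6) → sorted (1,2,3,5,6): b_i ≤ 1+i ∀i, a PF.

4802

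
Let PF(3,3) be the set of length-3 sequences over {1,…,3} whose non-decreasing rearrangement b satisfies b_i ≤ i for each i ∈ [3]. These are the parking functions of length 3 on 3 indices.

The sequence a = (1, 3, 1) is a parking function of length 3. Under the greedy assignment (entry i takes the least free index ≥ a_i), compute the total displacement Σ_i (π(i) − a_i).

Σπ = 6 ({1..3} each once); Σa = 1+3+1 = 5; disp = 6−5 = 1.

1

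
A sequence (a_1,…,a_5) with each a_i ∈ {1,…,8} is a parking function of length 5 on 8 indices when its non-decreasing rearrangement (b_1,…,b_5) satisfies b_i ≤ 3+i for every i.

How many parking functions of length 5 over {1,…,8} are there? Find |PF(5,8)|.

|PF| = (8+1−5)·(8+1)^{5−1} = 4×6561 = 26244 (Pollak)
Example (7,8,1,2,1) → sorted (1,1,2,7,8): b_i ≤ 3+i ∀i, a PF.

26244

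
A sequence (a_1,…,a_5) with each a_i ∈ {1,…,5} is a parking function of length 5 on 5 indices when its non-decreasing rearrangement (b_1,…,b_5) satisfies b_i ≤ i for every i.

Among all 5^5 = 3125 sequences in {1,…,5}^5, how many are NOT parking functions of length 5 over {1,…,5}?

1829

#PF = (5−5+1)·(5+1)^(5−1) = 1 · 1296 = 1296 (Pollak)
One tuple (4,5,5,5,1) → sorted (1,4,5,5,5): b_2=4>2, not a PF.
5^5 − 1296 = 3125 − 1296 = 1829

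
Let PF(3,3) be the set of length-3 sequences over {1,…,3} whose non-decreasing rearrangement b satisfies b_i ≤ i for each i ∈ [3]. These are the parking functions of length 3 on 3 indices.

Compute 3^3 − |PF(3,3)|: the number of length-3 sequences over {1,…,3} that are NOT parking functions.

11

|PF| = (3−3+1)·(3+1)^(3−1) = 1 · 16 = 16 (Pollak)
One tuple (3,3,3) → sorted (3,3,3): b_1=3>1, not a PF.
So 27 − 16 = 11 fail.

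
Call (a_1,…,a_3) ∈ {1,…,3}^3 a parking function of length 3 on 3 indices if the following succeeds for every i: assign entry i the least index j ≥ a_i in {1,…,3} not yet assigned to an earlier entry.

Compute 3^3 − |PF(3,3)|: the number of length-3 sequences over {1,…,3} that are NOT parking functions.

Count = 1·4^2 = 1 · 16 = 16 (Konheim–Weiss)
Example (3,3,3) → sorted (3,3,3): b_1=3>1, not a PF.
Total 27; non-PF = 27−16 = 11

11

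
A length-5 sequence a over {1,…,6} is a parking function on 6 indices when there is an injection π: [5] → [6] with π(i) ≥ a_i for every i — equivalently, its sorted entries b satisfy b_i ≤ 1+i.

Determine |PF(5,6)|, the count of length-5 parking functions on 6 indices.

#PF = (7−5)·7^(5−1) = 2·2401 = 4802 (Pollak)
E.g. (4,1,3,6,3) → sorted (1,3,3,4,6): b_i ≤ 1+i ∀i, a PF.

4802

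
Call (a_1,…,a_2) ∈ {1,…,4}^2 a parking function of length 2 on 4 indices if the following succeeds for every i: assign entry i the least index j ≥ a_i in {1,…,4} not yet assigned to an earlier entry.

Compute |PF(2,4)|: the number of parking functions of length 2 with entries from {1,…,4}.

Count = (4−2+1)·(4+1)^(2−1) = 3×5 = 15 (Pollak)
One tuple (3,4) → sorted (3,4): b_i ≤ 2+i ∀i, a PF.

15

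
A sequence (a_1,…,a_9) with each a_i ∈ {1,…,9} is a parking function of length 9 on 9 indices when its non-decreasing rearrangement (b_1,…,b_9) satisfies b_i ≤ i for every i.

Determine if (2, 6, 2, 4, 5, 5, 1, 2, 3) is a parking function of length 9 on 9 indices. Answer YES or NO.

YES

Sorted: b = (1, 2, 2, 2, 3, 4, 5, 5, 6).
  b_1=1 ≤ 1
  b_2=2 ≤ 2
  b_3=2 ≤ 3
  b_4=2 ≤ 4
  b_5=3 ≤ 5
  b_6=4 ≤ 6
  b_7=5 ≤ 7
  b_8=5 ≤ 8
  b_9=6 ≤ 9
All bounds hold ⇒ YES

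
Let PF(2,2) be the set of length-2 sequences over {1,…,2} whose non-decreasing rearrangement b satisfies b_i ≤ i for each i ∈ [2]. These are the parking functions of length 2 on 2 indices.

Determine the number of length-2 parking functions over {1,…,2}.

3

|PF| = (2−2+1)·(2+1)^(2−1) = 1·3 = 3 (Konheim–Weiss)
One tuple (1,1) → sorted (1,1): b_i ≤ i ∀i, a PF.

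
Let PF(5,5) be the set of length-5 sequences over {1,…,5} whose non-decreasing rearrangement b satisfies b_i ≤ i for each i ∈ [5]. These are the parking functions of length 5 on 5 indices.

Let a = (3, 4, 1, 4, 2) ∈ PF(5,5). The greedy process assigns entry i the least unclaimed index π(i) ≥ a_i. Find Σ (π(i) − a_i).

Σπ = 15 ({1..5} each once); Σa = 3+4+1+4+2 = 14; disp = 15−14 = 1.

1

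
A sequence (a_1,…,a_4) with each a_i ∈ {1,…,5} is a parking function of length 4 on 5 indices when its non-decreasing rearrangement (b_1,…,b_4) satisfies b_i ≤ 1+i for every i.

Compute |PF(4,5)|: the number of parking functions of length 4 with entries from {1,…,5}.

432

|PF(4,5)| = (5+1−4)·(5+1)^{4−1} = 2·216 = 432 (Konheim–Weiss)
Check (1,5,1,4) → sorted (1,1,4,5): b_i ≤ 1+i ∀i, a PF.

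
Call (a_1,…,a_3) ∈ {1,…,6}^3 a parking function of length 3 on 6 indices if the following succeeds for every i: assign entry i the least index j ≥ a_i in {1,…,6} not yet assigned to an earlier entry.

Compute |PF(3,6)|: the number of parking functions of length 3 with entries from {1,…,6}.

196

|PF(3,6)| = (7−3)·7^(3−1) = 4·49 = 196 (Konheim–Weiss)
One tuple (5,2,1) → sorted (1,2,5): b_i ≤ 3+i ∀i, a PF.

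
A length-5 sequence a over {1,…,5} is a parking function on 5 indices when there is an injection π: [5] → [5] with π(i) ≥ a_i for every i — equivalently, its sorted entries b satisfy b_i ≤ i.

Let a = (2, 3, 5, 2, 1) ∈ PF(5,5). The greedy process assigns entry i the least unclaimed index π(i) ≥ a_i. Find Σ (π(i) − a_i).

2

Σπ = 5·6/2 = 15 (π permutes [5]); Σa = 2+3+5+2+1 = 13; disp = 15−13 = 2.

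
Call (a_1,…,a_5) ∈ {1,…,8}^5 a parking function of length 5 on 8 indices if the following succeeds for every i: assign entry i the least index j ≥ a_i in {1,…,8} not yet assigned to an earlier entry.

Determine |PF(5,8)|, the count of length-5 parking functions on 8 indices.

|PF(5,8)| = (9−5)·9^(5−1) = 4×6561 = 26244
Example (7,5,3,5,2) → sorted (2,3,5,5,7): b_i ≤ 3+i ∀i, a PF.

26244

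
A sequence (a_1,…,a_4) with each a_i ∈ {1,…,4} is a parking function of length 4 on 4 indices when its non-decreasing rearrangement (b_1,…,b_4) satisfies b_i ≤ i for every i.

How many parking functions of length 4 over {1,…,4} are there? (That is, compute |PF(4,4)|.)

125

|PF(4,4)| = (5−4)·5^(4−1) = 1·125 = 125 (Pollak)
One tuple (1,1,3,2) → sorted (1,1,2,3): b_i ≤ i ∀i, a PF.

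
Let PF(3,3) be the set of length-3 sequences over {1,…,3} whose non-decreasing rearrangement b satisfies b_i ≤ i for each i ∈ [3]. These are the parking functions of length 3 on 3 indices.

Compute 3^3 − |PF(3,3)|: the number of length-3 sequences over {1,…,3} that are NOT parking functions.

|PF| = (4−3)·4^(3−1) = 1 · 16 = 16
One tuple (2,3,2) → sorted (2,2,3): b_1=2>1, not a PF.
3^3 − 16 = 27 − 16 = 11

11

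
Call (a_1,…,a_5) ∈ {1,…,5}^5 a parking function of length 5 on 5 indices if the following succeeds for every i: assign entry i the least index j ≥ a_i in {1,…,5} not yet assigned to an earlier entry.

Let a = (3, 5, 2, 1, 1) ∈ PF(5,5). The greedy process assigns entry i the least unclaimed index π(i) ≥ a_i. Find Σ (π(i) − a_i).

3

Σπ(i) = 1+…+5 = 15; Σa = 3+5+2+1+1 = 12; disp = 15−12 = 3.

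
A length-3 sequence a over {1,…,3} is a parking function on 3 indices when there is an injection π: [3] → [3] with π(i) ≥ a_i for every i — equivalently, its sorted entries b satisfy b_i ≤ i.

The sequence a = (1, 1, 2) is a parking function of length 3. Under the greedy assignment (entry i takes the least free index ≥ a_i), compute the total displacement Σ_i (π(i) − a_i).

2

Σπ = 6 ({1..3} each once); Σa = 1+1+2 = 4; disp = 6−4 = 2.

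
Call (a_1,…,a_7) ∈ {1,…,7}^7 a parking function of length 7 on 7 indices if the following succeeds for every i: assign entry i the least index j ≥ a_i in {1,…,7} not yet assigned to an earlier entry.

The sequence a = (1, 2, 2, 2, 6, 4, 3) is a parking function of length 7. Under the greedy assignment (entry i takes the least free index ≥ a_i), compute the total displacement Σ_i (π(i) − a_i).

Σπ = 28 ({1..7} each once); Σa = 1+2+2+2+6+4+3 = 20; disp = 28−20 = 8.

8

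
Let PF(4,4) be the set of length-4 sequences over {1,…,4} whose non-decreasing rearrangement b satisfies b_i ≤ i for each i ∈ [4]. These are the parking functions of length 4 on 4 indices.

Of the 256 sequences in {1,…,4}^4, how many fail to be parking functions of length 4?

131

#PF = 1·5^3 = 1·125 = 125 [KW]
Example (3,3,4,4) → sorted (3,3,4,4): b_1=3>1, not a PF.
4^4 − 125 = 256 − 125 = 131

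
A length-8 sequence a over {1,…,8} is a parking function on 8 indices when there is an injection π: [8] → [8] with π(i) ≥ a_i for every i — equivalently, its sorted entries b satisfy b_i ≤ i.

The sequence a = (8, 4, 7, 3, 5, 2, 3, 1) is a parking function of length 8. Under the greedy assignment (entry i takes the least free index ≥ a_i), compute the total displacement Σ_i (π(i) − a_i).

3

Σπ = 8·9/2 = 36 (π permutes [8]); Σa = 8+4+7+3+5+2+3+1 = 33; disp = 36−33 = 3.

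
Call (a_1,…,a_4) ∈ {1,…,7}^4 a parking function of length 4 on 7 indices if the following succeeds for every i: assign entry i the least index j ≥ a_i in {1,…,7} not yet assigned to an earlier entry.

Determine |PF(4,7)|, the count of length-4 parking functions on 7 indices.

2048

#PF = 4·8^3 = 4·512 = 2048 (Pollak)
Check (2,5,1,3) → sorted (1,2,3,5): b_i ≤ 3+i ∀i, a PF.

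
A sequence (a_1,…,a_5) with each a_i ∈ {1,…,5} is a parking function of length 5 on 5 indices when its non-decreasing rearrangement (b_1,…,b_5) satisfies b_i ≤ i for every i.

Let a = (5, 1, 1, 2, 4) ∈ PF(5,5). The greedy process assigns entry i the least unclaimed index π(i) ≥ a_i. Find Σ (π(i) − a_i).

Σπ(i) = 1+…+5 = 15; Σa = 5+1+1+2+4 = 13; disp = 15−13 = 2.

2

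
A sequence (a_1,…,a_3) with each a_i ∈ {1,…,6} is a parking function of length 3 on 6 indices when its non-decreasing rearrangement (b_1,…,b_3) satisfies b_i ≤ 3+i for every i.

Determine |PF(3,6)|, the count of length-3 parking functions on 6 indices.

196

#PF = 4·7^2 = 4·49 = 196 [KW]
Example (5,6,2) → sorted (2,5,6): b_i ≤ 3+i ∀i, a PF.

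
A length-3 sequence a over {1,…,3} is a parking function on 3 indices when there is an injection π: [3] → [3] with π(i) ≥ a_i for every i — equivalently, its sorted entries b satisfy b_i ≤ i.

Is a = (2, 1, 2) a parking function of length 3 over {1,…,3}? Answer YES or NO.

YES

Sorted: b = (1, 2, 2).
  b_1=1 ≤ 1
  b_2=2 ≤ 2
  b_3=2 ≤ 3
All bounds hold ⇒ YES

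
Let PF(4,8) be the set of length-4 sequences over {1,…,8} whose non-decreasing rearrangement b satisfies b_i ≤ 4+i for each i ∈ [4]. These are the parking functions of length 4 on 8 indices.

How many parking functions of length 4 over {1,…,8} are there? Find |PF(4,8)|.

|PF| = (8+1−4)·(8+1)^{4−1} = 5·729 = 3645 (Pollak)
One tuple (7,6,1,6) → sorted (1,6,6,7): b_i ≤ 4+i ∀i, a PF.

3645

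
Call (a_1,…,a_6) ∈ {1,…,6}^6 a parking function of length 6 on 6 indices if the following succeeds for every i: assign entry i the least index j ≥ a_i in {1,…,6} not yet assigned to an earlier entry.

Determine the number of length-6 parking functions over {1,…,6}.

16807

#PF = (7−6)·7^(6−1) = 1·16807 = 16807 (Konheim–Weiss)
Example (5,4,2,4,1,1) → sorted (1,1,2,4,4,5): b_i ≤ i ∀i, a PF.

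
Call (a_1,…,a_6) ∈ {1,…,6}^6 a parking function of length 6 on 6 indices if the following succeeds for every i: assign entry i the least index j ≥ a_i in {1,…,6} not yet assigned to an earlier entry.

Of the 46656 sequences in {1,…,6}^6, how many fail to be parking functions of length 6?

#PF = (7−6)·7^(6−1) = 1 · 16807 = 16807 (Pollak)
E.g. (3,6,3,5,4,4) → sorted (3,3,4,4,5,6): b_1=3>1, not a PF.
6^6 − 16807 = 46656 − 16807 = 29849

29849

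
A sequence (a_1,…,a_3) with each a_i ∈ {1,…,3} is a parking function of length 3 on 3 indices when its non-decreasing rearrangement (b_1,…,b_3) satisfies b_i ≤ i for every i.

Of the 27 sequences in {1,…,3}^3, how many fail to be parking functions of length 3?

Count = (4−3)·4^(3−1) = 1×16 = 16
One tuple (3,2,3) → sorted (2,3,3): b_1=2>1, not a PF.
Total 27; non-PF = 27−16 = 11

11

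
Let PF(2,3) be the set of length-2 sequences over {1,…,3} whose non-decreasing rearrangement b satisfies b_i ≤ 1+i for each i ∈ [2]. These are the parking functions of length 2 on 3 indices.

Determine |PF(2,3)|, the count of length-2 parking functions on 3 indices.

8

Count = (3−2+1)·(3+1)^(2−1) = 2×4 = 8 [KW]
Example (1,2) → sorted (1,2): b_i ≤ 1+i ∀i, a PF.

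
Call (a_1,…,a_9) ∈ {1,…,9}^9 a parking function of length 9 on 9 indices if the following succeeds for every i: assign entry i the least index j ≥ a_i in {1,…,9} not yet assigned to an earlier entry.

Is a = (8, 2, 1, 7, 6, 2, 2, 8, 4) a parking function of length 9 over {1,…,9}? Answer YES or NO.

Order a: b = (1, 2, 2, 2, 4, 6, 7, 8, 8).
  b_1=1 ≤ 1
  b_2=2 ≤ 2
  b_3=2 ≤ 3
  b_4=2 ≤ 4
  b_5=4 ≤ 5
  b_6=6 ≤ 6
  b_7=7 ≤ 7
  b_8=8 ≤ 8
  b_9=8 ≤ 9
All bounds hold ⇒ YES

YES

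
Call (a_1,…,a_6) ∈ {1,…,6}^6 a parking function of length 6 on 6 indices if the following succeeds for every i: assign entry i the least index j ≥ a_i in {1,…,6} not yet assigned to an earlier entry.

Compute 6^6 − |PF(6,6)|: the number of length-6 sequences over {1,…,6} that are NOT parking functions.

29849

|PF(6,6)| = (7−6)·7^(6−1) = 1 · 16807 = 16807
Example (1,1,6,4,5,6) → sorted (1,1,4,5,6,6): b_3=4>3, not a PF.
So 46656 − 16807 = 29849 fail.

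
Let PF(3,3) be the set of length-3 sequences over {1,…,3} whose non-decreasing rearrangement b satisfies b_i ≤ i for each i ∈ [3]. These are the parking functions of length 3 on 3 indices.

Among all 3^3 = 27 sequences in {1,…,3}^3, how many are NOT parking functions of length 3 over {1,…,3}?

Count = (4−3)·4^(3−1) = 1×16 = 16
E.g. (3,3,1) → sorted (1,3,3): b_2=3>2, not a PF.
So 27 − 16 = 11 fail.

11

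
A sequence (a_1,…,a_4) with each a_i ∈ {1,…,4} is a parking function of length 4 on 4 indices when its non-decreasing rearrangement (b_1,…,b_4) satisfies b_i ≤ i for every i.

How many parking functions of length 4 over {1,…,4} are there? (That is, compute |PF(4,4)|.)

|PF(4,4)| = (4+1−4)·(4+1)^{4−1} = 1×125 = 125
One tuple (1,4,1,1) → sorted (1,1,1,4): b_i ≤ i ∀i, a PF.

125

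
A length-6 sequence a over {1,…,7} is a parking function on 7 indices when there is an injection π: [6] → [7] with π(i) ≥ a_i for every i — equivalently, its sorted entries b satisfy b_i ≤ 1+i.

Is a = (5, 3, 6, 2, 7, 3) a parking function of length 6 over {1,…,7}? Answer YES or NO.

Sorted: b = (2, 3, 3, 5, 6, 7).
  b_1=2 ≤ 2
  b_2=3 ≤ 3
  b_3=3 ≤ 4
  b_4=5 ≤ 5
  b_5=6 ≤ 6
  b_6=7 ≤ 7
All bounds hold ⇒ YES

YES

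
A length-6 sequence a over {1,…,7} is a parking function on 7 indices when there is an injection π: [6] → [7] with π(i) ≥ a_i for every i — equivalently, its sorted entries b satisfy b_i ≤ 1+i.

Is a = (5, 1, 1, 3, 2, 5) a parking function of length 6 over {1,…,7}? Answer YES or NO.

YES

Rearranged: b = (1, 1, 2, 3, 5, 5).
  b_1=1 ≤ 2
  b_2=1 ≤ 3
  b_3=2 ≤ 4
  b_4=3 ≤ 5
  b_5=5 ≤ 6
  b_6=5 ≤ 7
All bounds hold ⇒ YES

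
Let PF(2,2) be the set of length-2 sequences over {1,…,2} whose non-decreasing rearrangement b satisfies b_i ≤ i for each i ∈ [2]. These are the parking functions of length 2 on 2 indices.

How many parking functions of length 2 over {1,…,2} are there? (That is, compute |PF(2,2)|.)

3

|PF(2,2)| = (2+1−2)·(2+1)^{2−1} = 1×3 = 3 (Konheim–Weiss)
E.g. (1,1) → sorted (1,1): b_i ≤ i ∀i, a PF.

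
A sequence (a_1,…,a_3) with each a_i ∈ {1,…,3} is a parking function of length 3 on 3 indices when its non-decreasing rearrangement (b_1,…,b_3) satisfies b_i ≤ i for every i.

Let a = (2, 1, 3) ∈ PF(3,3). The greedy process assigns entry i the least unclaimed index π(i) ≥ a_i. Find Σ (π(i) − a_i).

Σπ = 6 ({1..3} each once); Σa = 2+1+3 = 6; disp = 6−6 = 0.

0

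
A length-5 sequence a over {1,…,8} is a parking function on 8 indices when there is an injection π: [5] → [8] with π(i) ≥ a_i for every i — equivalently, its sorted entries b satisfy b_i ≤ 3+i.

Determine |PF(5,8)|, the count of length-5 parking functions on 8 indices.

#PF = (8−5+1)·(8+1)^(5−1) = 4×6561 = 26244 (Konheim–Weiss)
E.g. (5,1,6,6,2) → sorted (1,2,5,6,6): b_i ≤ 3+i ∀i, a PF.

26244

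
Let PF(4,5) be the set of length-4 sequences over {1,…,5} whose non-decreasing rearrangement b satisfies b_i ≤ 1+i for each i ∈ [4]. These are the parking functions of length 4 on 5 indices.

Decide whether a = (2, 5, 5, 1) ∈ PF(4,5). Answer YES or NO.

Order a: b = (1, 2, 5, 5).
  b_1=1 ≤ 2
  b_2=2 ≤ 3
  b_3=5 > 4
  fails at i=3 ⇒ NO

NO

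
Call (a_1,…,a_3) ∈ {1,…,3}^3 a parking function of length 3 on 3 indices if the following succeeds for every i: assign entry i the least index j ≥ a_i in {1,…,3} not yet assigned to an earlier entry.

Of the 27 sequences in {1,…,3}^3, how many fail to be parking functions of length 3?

11

Count = (4−3)·4^(3−1) = 1 · 16 = 16 (Pollak)
E.g. (3,2,2) → sorted (2,2,3): b_1=2>1, not a PF.
3^3 − 16 = 27 − 16 = 11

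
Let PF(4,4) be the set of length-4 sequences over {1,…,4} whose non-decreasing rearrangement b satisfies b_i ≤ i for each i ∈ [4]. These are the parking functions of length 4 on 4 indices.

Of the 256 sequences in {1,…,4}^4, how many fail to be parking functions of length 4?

131

|PF(4,4)| = (5−4)·5^(4−1) = 1·125 = 125
E.g. (3,4,3,4) → sorted (3,3,4,4): b_1=3>1, not a PF.
So 256 − 125 = 131 fail.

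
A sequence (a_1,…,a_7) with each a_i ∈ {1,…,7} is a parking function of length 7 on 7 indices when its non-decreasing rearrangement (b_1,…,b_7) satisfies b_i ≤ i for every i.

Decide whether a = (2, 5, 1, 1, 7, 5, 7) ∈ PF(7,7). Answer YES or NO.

Sorted: b = (1, 1, 2, 5, 5, 7, 7).
  b_1=1 ≤ 1
  b_2=1 ≤ 2
  b_3=2 ≤ 3
  b_4=5 > 4
  fails at i=4 ⇒ NO

NO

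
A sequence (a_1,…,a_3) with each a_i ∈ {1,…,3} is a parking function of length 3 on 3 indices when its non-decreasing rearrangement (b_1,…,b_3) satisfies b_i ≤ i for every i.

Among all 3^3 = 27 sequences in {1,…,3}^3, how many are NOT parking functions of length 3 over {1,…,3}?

#PF = (3+1−3)·(3+1)^{3−1} = 1×16 = 16 (Pollak)
Check (3,3,3) → sorted (3,3,3): b_1=3>1, not a PF.
So 27 − 16 = 11 fail.

11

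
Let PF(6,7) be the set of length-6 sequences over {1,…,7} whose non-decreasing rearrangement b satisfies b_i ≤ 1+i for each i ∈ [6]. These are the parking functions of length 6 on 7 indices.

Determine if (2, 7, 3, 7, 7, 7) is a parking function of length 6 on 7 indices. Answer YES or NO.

NO

Sorted: b = (2, 3, 7, 7, 7, 7).
  b_1=2 ≤ 2
  b_2=3 ≤ 3
  b_3=7 > 4
  fails at i=3 ⇒ NO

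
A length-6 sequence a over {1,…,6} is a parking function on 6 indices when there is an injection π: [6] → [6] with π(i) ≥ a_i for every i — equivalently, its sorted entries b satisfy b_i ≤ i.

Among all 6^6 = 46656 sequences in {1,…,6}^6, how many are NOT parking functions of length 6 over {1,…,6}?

29849

|PF| = (6−6+1)·(6+1)^(6−1) = 1 · 16807 = 16807 (Konheim–Weiss)
Example (5,5,2,4,3,5) → sorted (2,3,4,5,5,5): b_1=2>1, not a PF.
So 46656 − 16807 = 29849 fail.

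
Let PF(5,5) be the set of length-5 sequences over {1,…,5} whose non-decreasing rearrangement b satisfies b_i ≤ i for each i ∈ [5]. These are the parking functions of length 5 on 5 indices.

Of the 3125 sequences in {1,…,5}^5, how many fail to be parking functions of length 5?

1829

|PF| = (6−5)·6^(5−1) = 1·1296 = 1296 [KW]
E.g. (5,2,4,5,5) → sorted (2,4,5,5,5): b_1=2>1, not a PF.
5^5 − 1296 = 3125 − 1296 = 1829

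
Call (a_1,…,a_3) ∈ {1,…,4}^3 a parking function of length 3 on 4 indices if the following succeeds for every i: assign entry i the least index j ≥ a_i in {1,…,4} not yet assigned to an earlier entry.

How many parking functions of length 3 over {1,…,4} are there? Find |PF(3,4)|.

50

|PF(3,4)| = (5−3)·5^(3−1) = 2×25 = 50 (Konheim–Weiss)
Example (4,1,3) → sorted (1,3,4): b_i ≤ 1+i ∀i, a PF.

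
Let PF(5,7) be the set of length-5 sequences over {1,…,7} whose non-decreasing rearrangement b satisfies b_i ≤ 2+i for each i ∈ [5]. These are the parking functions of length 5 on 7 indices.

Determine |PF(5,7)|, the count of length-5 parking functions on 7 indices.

12288

#PF = (8−5)·8^(5−1) = 3 · 4096 = 12288 (Pollak)
Check (7,1,6,4,1) → sorted (1,1,4,6,7): b_i ≤ 2+i ∀i, a PF.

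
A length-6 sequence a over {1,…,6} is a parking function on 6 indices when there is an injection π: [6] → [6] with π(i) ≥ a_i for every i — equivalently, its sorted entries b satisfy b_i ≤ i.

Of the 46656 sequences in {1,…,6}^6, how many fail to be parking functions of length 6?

29849

Count = (7−6)·7^(6−1) = 1·16807 = 16807 (Pollak)
One tuple (4,6,4,6,5,3) → sorted (3,4,4,5,6,6): b_1=3>1, not a PF.
6^6 − 16807 = 46656 − 16807 = 29849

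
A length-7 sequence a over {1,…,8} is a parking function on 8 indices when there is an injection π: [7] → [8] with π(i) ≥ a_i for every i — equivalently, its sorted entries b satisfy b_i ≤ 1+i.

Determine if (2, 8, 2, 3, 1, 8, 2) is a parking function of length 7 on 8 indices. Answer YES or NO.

NO

Sorted: b = (1, 2, 2, 2, 3, 8, 8).
  b_1=1 ≤ 2
  b_2=2 ≤ 3
  b_3=2 ≤ 4
  b_4=2 ≤ 5
  b_5=3 ≤ 6
  b_6=8 > 7
  fails at i=6 ⇒ NO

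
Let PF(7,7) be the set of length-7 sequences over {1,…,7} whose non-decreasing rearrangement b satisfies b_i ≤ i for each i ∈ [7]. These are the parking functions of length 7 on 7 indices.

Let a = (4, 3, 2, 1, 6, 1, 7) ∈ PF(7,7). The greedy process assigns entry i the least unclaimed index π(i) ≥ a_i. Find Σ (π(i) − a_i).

Σπ = 28 ({1..7} each once); Σa = 4+3+2+1+6+1+7 = 24; disp = 28−24 = 4.

4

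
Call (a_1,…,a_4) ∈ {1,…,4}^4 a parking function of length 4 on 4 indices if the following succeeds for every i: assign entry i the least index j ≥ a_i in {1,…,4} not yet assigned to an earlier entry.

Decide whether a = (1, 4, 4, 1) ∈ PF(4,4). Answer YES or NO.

Rearranged: b = (1, 1, 4, 4).
  b_1=1 ≤ 1
  b_2=1 ≤ 2
  b_3=4 > 3
  fails at i=3 ⇒ NO

NO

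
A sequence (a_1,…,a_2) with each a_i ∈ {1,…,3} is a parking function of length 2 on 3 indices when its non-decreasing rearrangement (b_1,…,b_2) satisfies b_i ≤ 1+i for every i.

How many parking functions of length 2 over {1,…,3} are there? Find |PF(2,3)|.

#PF = (4−2)·4^(2−1) = 2·4 = 8 (Konheim–Weiss)
Example (3,1) → sorted (1,3): b_i ≤ 1+i ∀i, a PF.

8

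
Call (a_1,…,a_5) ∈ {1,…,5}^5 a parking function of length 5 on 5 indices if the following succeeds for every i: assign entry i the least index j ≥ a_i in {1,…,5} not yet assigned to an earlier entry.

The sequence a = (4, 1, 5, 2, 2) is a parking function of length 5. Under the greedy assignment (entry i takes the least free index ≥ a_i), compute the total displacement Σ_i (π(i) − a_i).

1

Σπ = 5·6/2 = 15 (π permutes [5]); Σa = 4+1+5+2+2 = 14; disp = 15−14 = 1.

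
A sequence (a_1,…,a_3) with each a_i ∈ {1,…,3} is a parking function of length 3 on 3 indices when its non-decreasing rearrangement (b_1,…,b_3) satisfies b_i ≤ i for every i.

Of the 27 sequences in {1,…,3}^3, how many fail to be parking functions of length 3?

|PF| = (4−3)·4^(3−1) = 1·16 = 16 [KW]
Example (2,3,3) → sorted (2,3,3): b_1=2>1, not a PF.
3^3 − 16 = 27 − 16 = 11

11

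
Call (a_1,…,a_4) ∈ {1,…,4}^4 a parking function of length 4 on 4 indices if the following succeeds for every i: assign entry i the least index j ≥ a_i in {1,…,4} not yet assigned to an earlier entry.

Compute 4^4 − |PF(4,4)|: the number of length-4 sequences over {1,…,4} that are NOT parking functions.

131

Count = (4−4+1)·(4+1)^(4−1) = 1×125 = 125 (Konheim–Weiss)
One tuple (4,1,1,4) → sorted (1,1,4,4): b_3=4>3, not a PF.
4^4 − 125 = 256 − 125 = 131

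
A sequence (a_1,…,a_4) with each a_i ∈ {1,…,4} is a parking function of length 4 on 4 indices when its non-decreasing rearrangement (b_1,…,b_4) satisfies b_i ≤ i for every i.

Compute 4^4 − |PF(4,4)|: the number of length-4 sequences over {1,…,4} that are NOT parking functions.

131

Count = (5−4)·5^(4−1) = 1·125 = 125
One tuple (4,4,2,3) → sorted (2,3,4,4): b_1=2>1, not a PF.
So 256 − 125 = 131 fail.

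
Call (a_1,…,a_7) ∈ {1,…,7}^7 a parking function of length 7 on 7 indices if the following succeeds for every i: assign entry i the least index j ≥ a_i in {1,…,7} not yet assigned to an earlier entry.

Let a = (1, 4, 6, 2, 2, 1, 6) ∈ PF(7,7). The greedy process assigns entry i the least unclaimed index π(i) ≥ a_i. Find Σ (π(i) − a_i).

6

Σπ = 7·8/2 = 28 (π permutes [7]); Σa = 1+4+6+2+2+1+6 = 22; disp = 28−22 = 6.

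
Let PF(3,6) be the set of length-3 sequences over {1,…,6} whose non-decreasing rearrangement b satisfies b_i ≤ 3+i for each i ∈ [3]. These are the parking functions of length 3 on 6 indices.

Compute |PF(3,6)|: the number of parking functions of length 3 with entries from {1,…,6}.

|PF| = (7−3)·7^(3−1) = 4·49 = 196 (Konheim–Weiss)
Example (2,4,5) → sorted (2,4,5): b_i ≤ 3+i ∀i, a PF.

196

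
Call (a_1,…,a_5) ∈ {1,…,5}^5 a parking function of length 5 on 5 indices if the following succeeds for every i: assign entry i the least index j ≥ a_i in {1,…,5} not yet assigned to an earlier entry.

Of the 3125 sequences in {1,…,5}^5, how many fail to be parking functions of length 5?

|PF| = (5+1−5)·(5+1)^{5−1} = 1 · 1296 = 1296 (Konheim–Weiss)
Check (3,5,5,3,2) → sorted (2,3,3,5,5): b_1=2>1, not a PF.
So 3125 − 1296 = 1829 fail.

1829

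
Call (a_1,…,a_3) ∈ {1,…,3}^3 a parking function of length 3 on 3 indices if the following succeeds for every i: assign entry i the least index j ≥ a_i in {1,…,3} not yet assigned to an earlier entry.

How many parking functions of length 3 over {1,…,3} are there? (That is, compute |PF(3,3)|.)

|PF(3,3)| = 1·4^2 = 1×16 = 16 (Pollak)
Example (2,1,3) → sorted (1,2,3): b_i ≤ i ∀i, a PF.

16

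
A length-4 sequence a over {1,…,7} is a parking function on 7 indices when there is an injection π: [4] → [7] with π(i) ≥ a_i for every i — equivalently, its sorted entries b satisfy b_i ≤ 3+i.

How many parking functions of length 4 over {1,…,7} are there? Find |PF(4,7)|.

Count = (8−4)·8^(4−1) = 4·512 = 2048 (Konheim–Weiss)
E.g. (3,7,5,5) → sorted (3,5,5,7): b_i ≤ 3+i ∀i, a PF.

2048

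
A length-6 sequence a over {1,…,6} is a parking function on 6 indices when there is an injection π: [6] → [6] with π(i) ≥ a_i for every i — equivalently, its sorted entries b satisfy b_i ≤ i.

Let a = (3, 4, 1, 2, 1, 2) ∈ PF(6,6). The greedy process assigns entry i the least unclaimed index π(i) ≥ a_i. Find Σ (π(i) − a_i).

Σπ(i) = 1+…+6 = 21; Σa = 3+4+1+2+1+2 = 13; disp = 21−13 = 8.

8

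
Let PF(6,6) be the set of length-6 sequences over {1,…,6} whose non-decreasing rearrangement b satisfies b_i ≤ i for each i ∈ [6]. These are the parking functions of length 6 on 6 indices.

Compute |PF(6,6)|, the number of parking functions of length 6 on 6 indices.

16807

|PF(6,6)| = (6−6+1)·(6+1)^(6−1) = 1×16807 = 16807 [KW]
E.g. (4,5,1,1,4,1) → sorted (1,1,1,4,4,5): b_i ≤ i ∀i, a PF.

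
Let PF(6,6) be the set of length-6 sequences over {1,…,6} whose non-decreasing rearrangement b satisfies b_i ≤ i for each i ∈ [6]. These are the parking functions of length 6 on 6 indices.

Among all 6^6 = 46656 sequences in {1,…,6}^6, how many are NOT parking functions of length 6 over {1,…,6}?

29849

|PF(6,6)| = (6+1−6)·(6+1)^{6−1} = 1×16807 = 16807 [KW]
E.g. (5,4,6,4,6,5) → sorted (4,4,5,5,6,6): b_1=4>1, not a PF.
6^6 − 16807 = 46656 − 16807 = 29849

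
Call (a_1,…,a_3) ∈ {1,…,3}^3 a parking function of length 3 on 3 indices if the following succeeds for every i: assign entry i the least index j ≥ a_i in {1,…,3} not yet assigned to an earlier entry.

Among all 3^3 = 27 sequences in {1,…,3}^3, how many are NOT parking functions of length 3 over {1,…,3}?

11

#PF = (3−3+1)·(3+1)^(3−1) = 1 · 16 = 16
Example (3,3,2) → sorted (2,3,3): b_1=2>1, not a PF.
3^3 − 16 = 27 − 16 = 11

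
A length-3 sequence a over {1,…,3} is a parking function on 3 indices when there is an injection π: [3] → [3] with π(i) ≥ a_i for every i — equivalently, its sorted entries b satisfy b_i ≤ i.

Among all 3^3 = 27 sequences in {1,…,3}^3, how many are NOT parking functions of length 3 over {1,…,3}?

Count = (4−3)·4^(3−1) = 1·16 = 16 (Konheim–Weiss)
E.g. (3,3,3) → sorted (3,3,3): b_1=3>1, not a PF.
3^3 − 16 = 27 − 16 = 11

11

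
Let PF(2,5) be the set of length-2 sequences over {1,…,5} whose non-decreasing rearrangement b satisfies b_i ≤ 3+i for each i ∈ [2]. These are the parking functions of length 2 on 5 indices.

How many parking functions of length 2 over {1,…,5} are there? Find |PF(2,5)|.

#PF = (5+1−2)·(5+1)^{2−1} = 4·6 = 24 [KW]
Check (5,3) → sorted (3,5): b_i ≤ 3+i ∀i, a PF.

24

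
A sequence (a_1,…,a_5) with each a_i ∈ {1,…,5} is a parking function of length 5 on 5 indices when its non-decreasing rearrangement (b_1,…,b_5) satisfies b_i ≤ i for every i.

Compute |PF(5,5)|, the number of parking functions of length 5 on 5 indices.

|PF(5,5)| = (5−5+1)·(5+1)^(5−1) = 1·1296 = 1296 [KW]
Example (1,3,3,2,4) → sorted (1,2,3,3,4): b_i ≤ i ∀i, a PF.

1296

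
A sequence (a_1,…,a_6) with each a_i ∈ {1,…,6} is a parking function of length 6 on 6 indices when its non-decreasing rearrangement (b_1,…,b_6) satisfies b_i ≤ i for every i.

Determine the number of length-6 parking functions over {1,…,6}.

|PF| = (7−6)·7^(6−1) = 1·16807 = 16807 [KW]
Check (1,1,2,2,3,4) → sorted (1,1,2,2,3,4): b_i ≤ i ∀i, a PF.

16807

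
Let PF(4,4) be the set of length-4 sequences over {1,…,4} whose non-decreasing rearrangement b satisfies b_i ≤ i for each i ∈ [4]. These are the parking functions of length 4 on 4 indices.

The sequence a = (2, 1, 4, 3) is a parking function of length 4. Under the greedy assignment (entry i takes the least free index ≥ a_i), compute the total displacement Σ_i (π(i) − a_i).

Σπ = 10 ({1..4} each once); Σa = 2+1+4+3 = 10; disp = 10−10 = 0.

0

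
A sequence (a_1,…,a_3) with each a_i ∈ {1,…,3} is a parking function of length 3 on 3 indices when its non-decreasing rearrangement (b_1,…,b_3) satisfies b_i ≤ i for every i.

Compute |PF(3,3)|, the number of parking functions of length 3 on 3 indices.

Count = (3+1−3)·(3+1)^{3−1} = 1×16 = 16 [KW]
E.g. (2,1,3) → sorted (1,2,3): b_i ≤ i ∀i, a PF.

16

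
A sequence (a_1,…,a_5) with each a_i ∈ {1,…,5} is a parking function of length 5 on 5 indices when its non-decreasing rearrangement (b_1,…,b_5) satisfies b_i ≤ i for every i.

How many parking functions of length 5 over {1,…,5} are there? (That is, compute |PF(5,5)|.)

1296

|PF(5,5)| = 1·6^4 = 1×1296 = 1296 (Pollak)
E.g. (4,2,2,1,3) → sorted (1,2,2,3,4): b_i ≤ i ∀i, a PF.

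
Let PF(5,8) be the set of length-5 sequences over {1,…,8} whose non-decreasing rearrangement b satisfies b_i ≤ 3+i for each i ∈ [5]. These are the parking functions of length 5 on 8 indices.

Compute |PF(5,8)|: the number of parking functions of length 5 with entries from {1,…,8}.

|PF(5,8)| = (8−5+1)·(8+1)^(5−1) = 4·6561 = 26244 (Pollak)
E.g. (3,3,4,7,7) → sorted (3,3,4,7,7): b_i ≤ 3+i ∀i, a PF.

26244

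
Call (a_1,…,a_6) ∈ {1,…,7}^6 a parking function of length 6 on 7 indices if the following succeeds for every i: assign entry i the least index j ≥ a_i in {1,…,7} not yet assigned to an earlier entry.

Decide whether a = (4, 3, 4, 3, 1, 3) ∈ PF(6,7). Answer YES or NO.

YES

Order a: b = (1, 3, 3, 3, 4, 4).
  b_1=1 ≤ 2
  b_2=3 ≤ 3
  b_3=3 ≤ 4
  b_4=3 ≤ 5
  b_5=4 ≤ 6
  b_6=4 ≤ 7
All bounds hold ⇒ YES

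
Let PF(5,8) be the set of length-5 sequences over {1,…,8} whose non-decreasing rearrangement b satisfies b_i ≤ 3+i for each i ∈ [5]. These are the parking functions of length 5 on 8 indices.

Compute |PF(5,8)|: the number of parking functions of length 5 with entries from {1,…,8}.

26244

Count = (8+1−5)·(8+1)^{5−1} = 4·6561 = 26244 (Konheim–Weiss)
Example (6,7,1,4,4) → sorted (1,4,4,6,7): b_i ≤ 3+i ∀i, a PF.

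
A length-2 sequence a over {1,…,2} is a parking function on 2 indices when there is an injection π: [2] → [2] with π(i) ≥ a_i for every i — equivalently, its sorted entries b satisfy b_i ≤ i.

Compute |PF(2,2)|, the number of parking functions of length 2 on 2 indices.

#PF = (3−2)·3^(2−1) = 1 · 3 = 3
Check (1,1) → sorted (1,1): b_i ≤ i ∀i, a PF.

3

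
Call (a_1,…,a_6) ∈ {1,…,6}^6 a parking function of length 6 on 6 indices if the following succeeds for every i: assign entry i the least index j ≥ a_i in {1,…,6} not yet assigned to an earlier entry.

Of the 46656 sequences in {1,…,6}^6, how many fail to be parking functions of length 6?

29849

Count = (6+1−6)·(6+1)^{6−1} = 1·16807 = 16807 (Konheim–Weiss)
Example (2,6,6,6,5,6) → sorted (2,5,6,6,6,6): b_1=2>1, not a PF.
Total 46656; non-PF = 46656−16807 = 29849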